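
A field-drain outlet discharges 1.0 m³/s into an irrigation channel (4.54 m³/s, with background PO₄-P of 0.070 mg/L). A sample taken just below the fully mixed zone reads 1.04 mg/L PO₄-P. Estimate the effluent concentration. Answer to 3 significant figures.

Mass balance: 4.540·0.07000 + 1.000·Cₑ = 5.540·1.040
→ Cₑ = (5.540·1.040 − 4.540·0.07000) / 1.000 = 5.444 mg/L.

5.44 mg/L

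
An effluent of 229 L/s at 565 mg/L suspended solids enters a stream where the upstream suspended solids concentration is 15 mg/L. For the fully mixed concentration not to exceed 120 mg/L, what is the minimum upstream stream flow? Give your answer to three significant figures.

971 L/s

Set C_mix = 120: (Q·15.00 + 229.0·565.0) / (Q + 229.0) = 120
→ Q = 229.0·(565.0 − 120)/(120 − 15.00) = 970.5 L/s.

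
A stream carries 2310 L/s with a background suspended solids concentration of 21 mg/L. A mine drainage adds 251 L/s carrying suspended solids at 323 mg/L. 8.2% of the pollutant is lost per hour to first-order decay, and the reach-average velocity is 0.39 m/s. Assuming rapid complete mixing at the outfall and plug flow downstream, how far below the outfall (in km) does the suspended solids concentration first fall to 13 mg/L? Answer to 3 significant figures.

22.3 km

Flow-weighted average: C = (2310·21.00 + 251.0·323.0) / 2561 = 129600/2561 = 50.60 mg/L.
8.2%/h lost → k = −ln(1 − 0.082) = 0.08556 h⁻¹.
Set 50.60·exp(−k·t) = 13 → t = ln(50.60/13)/k = 57180 s = 15.88 h.
Distance = v·t = 0.39·57180 = 22300 m = 22.30 km.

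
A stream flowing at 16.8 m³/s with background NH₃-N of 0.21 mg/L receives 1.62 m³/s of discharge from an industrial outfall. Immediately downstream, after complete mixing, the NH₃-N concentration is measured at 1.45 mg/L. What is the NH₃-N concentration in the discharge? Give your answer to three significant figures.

14.3 mg/L

Mass balance: 16.80·0.2100 + 1.620·Cₑ = 18.42·1.450
→ Cₑ = (18.42·1.450 − 16.80·0.2100) / 1.620 = 14.31 mg/L.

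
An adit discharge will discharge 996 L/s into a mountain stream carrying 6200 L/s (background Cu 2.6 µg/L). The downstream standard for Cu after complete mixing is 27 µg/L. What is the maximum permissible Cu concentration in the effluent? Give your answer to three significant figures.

At the limit, (Qr·Cr + Qe·Cₑ)/(Qr + Qe) = 27:
Cₑ = (7196·27 − 6200·2.600) / 996.0 = 178.9 µg/L.

179 µg/L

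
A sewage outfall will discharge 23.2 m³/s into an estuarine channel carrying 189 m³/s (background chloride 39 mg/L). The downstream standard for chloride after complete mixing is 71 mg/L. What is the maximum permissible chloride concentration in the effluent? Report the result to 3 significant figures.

332 mg/L

At the limit, (Qr·Cr + Qe·Cₑ)/(Qr + Qe) = 71:
Cₑ = (212.2·71 − 189.0·39.00) / 23.20 = 331.7 mg/L.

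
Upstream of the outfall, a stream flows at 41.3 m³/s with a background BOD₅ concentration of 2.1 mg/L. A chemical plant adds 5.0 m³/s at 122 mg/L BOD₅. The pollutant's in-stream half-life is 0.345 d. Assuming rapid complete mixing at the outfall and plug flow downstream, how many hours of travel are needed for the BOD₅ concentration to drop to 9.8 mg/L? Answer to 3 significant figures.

5.12 h

Mass balance: C = (41.30·2.100 + 5.000·122.0) / 46.30 = 696.7/46.30 = 15.05 mg/L.
Half-life 0.345 d → k = ln 2 / 0.345 = 2.009 d⁻¹.
15.05·exp(−k·t) = 9.8 → t = ln(15.05/9.8)/k = 18440 s = 5.123 h.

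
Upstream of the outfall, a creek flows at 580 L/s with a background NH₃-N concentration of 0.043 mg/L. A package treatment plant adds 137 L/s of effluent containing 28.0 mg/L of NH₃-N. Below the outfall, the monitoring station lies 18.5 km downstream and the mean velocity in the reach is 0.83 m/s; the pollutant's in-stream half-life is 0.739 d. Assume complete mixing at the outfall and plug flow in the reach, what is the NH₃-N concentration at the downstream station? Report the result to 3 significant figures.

Flow-weighted average: C = (580.0·0.04300 + 137.0·28.00) / 717.0 = 3861/717.0 = 5.385 mg/L.
Travel time t = 18.5·1000 / 0.83 = 22290 s = 6.191 h.
Half-life 0.739 d → k = ln 2 / 0.739 = 0.9380 d⁻¹.
After decay, C = 5.385 × e^(−kt) = 5.385 × 0.7851 = 4.228 mg/L.

4.23 mg/L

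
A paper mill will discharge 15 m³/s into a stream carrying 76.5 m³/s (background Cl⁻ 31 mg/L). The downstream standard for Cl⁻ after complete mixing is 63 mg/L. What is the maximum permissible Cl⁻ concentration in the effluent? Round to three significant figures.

226 mg/L

At the limit, (Qr·Cr + Qe·Cₑ)/(Qr + Qe) = 63:
Cₑ = (91.50·63 − 76.50·31.00) / 15.00 = 226.2 mg/L.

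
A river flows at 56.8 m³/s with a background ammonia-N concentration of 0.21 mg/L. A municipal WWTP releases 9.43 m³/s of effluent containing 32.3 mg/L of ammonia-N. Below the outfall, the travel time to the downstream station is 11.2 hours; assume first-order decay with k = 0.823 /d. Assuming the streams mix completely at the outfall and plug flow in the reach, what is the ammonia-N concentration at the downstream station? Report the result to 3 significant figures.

3.25 mg/L

Conservation of mass: C = (56.80·0.2100 + 9.430·32.30) / 66.23 = 316.5/66.23 = 4.779 mg/L.
After decay, C = 4.779 × e^(−kt) = 4.779 × 0.6811 = 3.255 mg/L.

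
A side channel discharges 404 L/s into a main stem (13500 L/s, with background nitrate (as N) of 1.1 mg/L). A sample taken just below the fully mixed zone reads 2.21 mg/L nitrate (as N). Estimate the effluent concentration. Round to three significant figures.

39.3 mg/L

Mass balance: 13500·1.100 + 404.0·Cₑ = 13900·2.210
→ Cₑ = (13900·2.210 − 13500·1.100) / 404.0 = 39.30 mg/L.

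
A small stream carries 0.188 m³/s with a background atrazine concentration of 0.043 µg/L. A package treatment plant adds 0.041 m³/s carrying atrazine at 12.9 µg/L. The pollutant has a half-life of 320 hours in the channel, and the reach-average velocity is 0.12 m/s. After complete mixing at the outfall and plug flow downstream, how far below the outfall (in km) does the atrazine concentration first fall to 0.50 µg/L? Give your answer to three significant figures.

308 km

Mass balance: C = (0.1880·0.04300 + 0.04100·12.90) / 0.2290 = 0.5370/0.2290 = 2.345 µg/L.
Half-life 320 h → k = ln 2 / 320 = 0.002166 h⁻¹ = 0.05199 d⁻¹.
Set 2.345·exp(−k·t) = 0.50 → t = ln(2.345/0.50)/k = 2568000 s = 713.5 h.
Distance = v·t = 0.12·2568000 = 308200 m = 308.2 km.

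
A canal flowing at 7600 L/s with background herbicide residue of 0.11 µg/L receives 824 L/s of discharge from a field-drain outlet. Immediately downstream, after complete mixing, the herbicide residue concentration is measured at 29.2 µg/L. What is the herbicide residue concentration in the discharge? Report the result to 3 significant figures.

298 µg/L

Mass balance: 7600·0.1100 + 824.0·Cₑ = 8424·29.20
→ Cₑ = (8424·29.20 − 7600·0.1100) / 824.0 = 297.5 µg/L.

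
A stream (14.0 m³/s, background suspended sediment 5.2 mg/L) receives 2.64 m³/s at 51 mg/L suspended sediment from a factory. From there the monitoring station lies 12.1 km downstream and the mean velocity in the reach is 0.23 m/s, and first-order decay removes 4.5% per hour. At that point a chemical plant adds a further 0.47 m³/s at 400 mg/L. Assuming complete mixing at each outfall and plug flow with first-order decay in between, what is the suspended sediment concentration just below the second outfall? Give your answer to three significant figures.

17.2 mg/L

Mass balance: C = (14.00·5.200 + 2.640·51.00) / 16.64 = 207.4/16.64 = 12.47 mg/L; combined flow 16.64 m³/s.
Travel time t = 12.1·1000 / 0.23 = 52610 s = 14.61 h.
4.5%/h lost → k = −ln(1 − 0.045) = 0.04604 h⁻¹.
Decay over the reach: 12.47·exp(−kt) = 12.47·0.5102 = 6.361 mg/L.
At the second outfall, C = (16.64·6.361 + 0.4700·400.0) / (16.64 + 0.4700) = 17.17 mg/L.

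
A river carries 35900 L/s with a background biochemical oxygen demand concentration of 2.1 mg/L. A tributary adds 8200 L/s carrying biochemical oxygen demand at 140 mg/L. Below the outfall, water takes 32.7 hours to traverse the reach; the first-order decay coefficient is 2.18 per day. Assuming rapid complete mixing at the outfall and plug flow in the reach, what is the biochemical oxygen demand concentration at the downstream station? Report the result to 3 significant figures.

Flow-weighted average: C = (35900·2.100 + 8200·140.0) / 44100 = 1223000/44100 = 27.74 mg/L.
Decay over the reach: 27.74·exp(−kt) = 27.74·0.05129 = 1.423 mg/L.

1.42 mg/L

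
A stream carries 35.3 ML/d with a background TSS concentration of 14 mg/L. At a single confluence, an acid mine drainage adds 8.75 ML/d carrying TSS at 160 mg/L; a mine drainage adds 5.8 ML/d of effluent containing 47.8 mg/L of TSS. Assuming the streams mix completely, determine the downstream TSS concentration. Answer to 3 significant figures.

Flow-weighted average: C = (35.30·14.00 + 8.750·160.0 + 5.800·47.80) / 49.85 = 2171/49.85 = 43.56 mg/L.

43.6 mg/L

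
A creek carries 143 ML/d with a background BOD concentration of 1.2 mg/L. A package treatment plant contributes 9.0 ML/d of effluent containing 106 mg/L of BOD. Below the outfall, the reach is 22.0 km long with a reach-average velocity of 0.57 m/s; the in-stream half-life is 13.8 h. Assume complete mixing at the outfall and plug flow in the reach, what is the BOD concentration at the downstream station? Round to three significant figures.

4.32 mg/L

Mixed concentration C = ΣQC/ΣQ = (143.0·1.200 + 9.000·106.0) / 152.0 = 1126/152.0 = 7.405 mg/L.
Travel time t = 22.0·1000 / 0.57 = 38600 s = 10.72 h.
Half-life 13.8 h → k = ln 2 / 13.8 = 0.05023 h⁻¹ = 1.205 d⁻¹.
First-order decay: C = 7.405·exp(−k·t) = 7.405·0.5836 = 4.322 mg/L.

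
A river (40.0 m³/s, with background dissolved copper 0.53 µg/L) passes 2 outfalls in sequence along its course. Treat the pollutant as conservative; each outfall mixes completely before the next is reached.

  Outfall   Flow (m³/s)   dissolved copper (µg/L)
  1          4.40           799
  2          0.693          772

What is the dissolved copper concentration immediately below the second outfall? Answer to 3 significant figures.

90.3 µg/L

Outfall 1: combined Q = 44.40 m³/s; C = (40.00·0.5300 + 4.400·799.0)/44.40 = 79.66 µg/L.
Outfall 2: combined Q = 45.09 m³/s; C = (44.40·79.66 + 0.6930·772.0)/45.09 = 90.30 µg/L.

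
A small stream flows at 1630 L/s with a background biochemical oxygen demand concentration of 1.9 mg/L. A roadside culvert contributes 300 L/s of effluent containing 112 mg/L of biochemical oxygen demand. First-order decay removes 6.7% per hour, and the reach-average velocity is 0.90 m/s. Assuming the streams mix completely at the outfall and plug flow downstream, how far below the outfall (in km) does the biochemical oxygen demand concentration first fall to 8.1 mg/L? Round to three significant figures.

Flow-weighted average: C = (1630·1.900 + 300.0·112.0) / 1930 = 36700/1930 = 19.01 mg/L.
6.7%/h lost → k = −ln(1 − 0.067) = 0.06935 h⁻¹.
Set 19.01·exp(−k·t) = 8.1 → t = ln(19.01/8.1)/k = 44300 s = 12.30 h.
Distance = v·t = 0.90·44300 = 39870 m = 39.87 km.

39.9 km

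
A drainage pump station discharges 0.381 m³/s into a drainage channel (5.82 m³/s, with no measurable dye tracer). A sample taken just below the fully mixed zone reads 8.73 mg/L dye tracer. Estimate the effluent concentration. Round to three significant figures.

Mass balance: 5.820·0 + 0.3810·Cₑ = 6.201·8.730
→ Cₑ = (6.201·8.730 − 5.820·0) / 0.3810 = 142.1 mg/L.

142 mg/L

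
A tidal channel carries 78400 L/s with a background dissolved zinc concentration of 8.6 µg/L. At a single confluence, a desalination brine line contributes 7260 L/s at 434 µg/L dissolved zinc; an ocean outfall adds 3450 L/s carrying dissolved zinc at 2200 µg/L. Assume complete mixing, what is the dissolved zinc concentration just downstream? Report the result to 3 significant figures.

128 µg/L

Conservation of mass: C = (78400·8.600 + 7260·434.0 + 3450·2200) / 89110 = 11420000/89110 = 128.1 µg/L.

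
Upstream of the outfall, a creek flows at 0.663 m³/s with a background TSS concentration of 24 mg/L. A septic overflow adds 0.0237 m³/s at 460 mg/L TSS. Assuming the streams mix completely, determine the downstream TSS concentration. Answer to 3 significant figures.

Flow-weighted average: C = (0.6630·24.00 + 0.02370·460.0) / 0.6867 = 26.81/0.6867 = 39.05 mg/L.

39.0 mg/L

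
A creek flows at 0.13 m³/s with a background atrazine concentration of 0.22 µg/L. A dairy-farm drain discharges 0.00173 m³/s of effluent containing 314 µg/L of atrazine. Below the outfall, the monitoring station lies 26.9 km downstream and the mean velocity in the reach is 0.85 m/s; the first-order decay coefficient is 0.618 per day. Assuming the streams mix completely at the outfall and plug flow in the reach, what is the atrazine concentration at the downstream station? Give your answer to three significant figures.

After mixing, C = (0.1300·0.2200 + 0.001730·314.0) / 0.1317 = 0.5718/0.1317 = 4.341 µg/L.
Travel time t = 26.9·1000 / 0.85 = 31650 s = 8.791 h.
First-order decay: C = 4.341·exp(−k·t) = 4.341·0.7974 = 3.462 µg/L.

3.46 µg/L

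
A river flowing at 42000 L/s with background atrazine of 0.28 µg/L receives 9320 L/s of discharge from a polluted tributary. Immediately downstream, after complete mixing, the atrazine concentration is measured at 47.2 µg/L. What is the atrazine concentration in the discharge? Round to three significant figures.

259 µg/L

Mass balance: 42000·0.2800 + 9320·Cₑ = 51320·47.20
→ Cₑ = (51320·47.20 − 42000·0.2800) / 9320 = 258.6 µg/L.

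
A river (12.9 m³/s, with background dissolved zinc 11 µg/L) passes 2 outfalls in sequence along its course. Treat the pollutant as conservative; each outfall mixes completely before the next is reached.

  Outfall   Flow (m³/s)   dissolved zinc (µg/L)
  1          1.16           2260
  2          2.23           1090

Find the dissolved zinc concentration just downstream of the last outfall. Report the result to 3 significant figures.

Outfall 1: combined Q = 14.06 m³/s; C = (12.90·11.00 + 1.160·2260)/14.06 = 196.6 µg/L.
Outfall 2: combined Q = 16.29 m³/s; C = (14.06·196.6 + 2.230·1090)/16.29 = 318.9 µg/L.

319 µg/L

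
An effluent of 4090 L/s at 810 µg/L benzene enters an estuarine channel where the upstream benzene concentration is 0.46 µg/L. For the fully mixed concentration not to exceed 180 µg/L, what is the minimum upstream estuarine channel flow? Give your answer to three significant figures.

Set C_mix = 180: (Q·0.4600 + 4090·810.0) / (Q + 4090) = 180
→ Q = 4090·(810.0 − 180)/(180 − 0.4600) = 14350 L/s.

14400 L/s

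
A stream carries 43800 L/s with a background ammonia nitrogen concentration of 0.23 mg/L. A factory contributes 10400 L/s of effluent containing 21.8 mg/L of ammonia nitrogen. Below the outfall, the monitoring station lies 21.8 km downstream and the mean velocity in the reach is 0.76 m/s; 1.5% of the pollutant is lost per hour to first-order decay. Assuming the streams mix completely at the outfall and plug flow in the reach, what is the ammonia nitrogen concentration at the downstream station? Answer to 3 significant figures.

Conservation of mass: C = (43800·0.2300 + 10400·21.80) / 54200 = 236800/54200 = 4.369 mg/L.
Travel time t = 21.8·1000 / 0.76 = 28680 s = 7.968 h.
1.5%/h lost → k = −ln(1 − 0.015) = 0.01511 h⁻¹.
Decay over the reach: 4.369·exp(−kt) = 4.369·0.8865 = 3.873 mg/L.

3.87 mg/L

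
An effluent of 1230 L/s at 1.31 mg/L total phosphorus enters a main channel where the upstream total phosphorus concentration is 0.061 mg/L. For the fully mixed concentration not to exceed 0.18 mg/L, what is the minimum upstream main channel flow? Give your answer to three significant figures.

Set C_mix = 0.18: (Q·0.06100 + 1230·1.310) / (Q + 1230) = 0.18
→ Q = 1230·(1.310 − 0.18)/(0.18 − 0.06100) = 11680 L/s.

11700 L/s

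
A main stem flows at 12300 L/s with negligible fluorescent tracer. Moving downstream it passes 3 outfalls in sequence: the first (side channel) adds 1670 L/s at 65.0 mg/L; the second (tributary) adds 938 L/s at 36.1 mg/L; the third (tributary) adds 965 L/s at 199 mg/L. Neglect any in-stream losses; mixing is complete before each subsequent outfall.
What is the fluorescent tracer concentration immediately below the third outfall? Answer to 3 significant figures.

Below outfall 1: Q → 13970 L/s, C = (12300·0 + 1670·65.00)/13970 = 7.770 mg/L.
Below outfall 2: Q → 14910 L/s, C = (13970·7.770 + 938.0·36.10)/14910 = 9.553 mg/L.
Below outfall 3: Q → 15870 L/s, C = (14910·9.553 + 965.0·199.0)/15870 = 21.07 mg/L.

21.1 mg/L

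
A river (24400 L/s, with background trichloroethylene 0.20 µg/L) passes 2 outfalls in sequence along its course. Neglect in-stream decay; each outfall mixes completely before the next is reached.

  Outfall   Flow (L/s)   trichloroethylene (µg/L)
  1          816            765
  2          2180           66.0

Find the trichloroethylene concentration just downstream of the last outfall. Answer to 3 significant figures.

Below outfall 1: Q → 25220 L/s, C = (24400·0.2000 + 816.0·765.0)/25220 = 24.95 µg/L.
Below outfall 2: Q → 27400 L/s, C = (25220·24.95 + 2180·66.00)/27400 = 28.22 µg/L.

28.2 µg/L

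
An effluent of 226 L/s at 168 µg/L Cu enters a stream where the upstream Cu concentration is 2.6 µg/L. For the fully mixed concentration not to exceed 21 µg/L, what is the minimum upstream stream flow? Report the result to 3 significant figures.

Set C_mix = 21: (Q·2.600 + 226.0·168.0) / (Q + 226.0) = 21
→ Q = 226.0·(168.0 − 21)/(21 − 2.600) = 1806 L/s.

1810 L/s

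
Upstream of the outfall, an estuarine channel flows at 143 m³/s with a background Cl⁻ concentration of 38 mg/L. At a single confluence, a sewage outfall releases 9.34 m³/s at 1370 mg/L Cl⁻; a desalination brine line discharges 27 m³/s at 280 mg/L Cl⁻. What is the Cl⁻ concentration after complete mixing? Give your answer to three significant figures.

Mixed concentration C = ΣQC/ΣQ = (143.0·38.00 + 9.340·1370 + 27.00·280.0) / 179.3 = 25790/179.3 = 143.8 mg/L.

144 mg/L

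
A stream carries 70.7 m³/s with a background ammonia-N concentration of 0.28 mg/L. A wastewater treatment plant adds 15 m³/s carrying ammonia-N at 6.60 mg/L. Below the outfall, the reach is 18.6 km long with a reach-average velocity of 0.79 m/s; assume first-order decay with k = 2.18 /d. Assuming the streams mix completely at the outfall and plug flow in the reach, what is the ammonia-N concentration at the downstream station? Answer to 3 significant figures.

0.765 mg/L

Mass balance: C = (70.70·0.2800 + 15.00·6.600) / 85.70 = 118.8/85.70 = 1.386 mg/L.
Travel time t = 18.6·1000 / 0.79 = 23540 s = 6.540 h.
Decay over the reach: 1.386·exp(−kt) = 1.386·0.5521 = 0.7653 mg/L.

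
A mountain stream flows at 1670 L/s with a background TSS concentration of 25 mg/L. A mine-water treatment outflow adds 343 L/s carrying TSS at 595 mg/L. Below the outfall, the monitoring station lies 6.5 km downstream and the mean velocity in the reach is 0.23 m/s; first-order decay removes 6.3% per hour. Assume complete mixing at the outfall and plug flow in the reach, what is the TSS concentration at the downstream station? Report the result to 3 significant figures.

73.3 mg/L

Mixed concentration C = ΣQC/ΣQ = (1670·25.00 + 343.0·595.0) / 2013 = 245800/2013 = 122.1 mg/L.
Travel time t = 6.5·1000 / 0.23 = 28260 s = 7.850 h.
6.3%/h lost → k = −ln(1 − 0.063) = 0.06507 h⁻¹.
First-order decay: C = 122.1·exp(−k·t) = 122.1·0.6000 = 73.27 mg/L.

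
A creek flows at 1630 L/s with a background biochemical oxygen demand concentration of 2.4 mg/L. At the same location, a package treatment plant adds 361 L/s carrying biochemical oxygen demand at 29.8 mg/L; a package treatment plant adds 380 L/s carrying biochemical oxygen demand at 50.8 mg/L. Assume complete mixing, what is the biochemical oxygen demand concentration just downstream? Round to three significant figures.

14.3 mg/L

Mixed concentration C = ΣQC/ΣQ = (1630·2.400 + 361.0·29.80 + 380.0·50.80) / 2371 = 33970/2371 = 14.33 mg/L.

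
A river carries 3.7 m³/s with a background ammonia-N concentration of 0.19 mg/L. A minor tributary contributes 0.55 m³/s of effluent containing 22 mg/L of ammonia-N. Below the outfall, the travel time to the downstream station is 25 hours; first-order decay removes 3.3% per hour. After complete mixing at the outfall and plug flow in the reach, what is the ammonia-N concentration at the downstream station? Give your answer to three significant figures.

Mixed concentration C = ΣQC/ΣQ = (3.700·0.1900 + 0.5500·22.00) / 4.250 = 12.80/4.250 = 3.012 mg/L.
3.3%/h lost → k = −ln(1 − 0.033) = 0.03356 h⁻¹.
First-order decay: C = 3.012·exp(−k·t) = 3.012·0.4322 = 1.302 mg/L.

1.30 mg/L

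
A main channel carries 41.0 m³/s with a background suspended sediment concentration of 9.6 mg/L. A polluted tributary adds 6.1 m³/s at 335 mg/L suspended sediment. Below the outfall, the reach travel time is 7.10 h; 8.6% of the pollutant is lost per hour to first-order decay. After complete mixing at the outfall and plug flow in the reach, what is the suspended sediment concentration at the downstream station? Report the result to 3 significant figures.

Conservation of mass: C = (41.00·9.600 + 6.100·335.0) / 47.10 = 2437/47.10 = 51.74 mg/L.
8.6%/h lost → k = −ln(1 − 0.086) = 0.08992 h⁻¹.
Applying C = C₀e^(−kt): 51.74 × 0.5281 = 27.33 mg/L.

27.3 mg/L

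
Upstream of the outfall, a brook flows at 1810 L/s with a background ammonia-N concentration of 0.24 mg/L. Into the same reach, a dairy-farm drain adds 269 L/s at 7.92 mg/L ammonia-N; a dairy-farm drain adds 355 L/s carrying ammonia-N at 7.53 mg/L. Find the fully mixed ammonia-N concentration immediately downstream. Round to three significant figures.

2.15 mg/L

Conservation of mass: C = (1810·0.2400 + 269.0·7.920 + 355.0·7.530) / 2434 = 5238/2434 = 2.152 mg/L.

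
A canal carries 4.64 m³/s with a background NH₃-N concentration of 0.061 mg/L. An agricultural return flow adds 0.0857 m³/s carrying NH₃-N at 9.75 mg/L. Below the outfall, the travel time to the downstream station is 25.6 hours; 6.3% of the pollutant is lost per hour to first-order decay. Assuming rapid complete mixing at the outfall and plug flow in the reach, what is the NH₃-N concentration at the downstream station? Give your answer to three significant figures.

Flow-weighted average: C = (4.640·0.06100 + 0.08570·9.750) / 4.726 = 1.119/4.726 = 0.2367 mg/L.
6.3%/h lost → k = −ln(1 − 0.063) = 0.06507 h⁻¹.
Decay over the reach: 0.2367·exp(−kt) = 0.2367·0.1890 = 0.04475 mg/L.

0.0447 mg/L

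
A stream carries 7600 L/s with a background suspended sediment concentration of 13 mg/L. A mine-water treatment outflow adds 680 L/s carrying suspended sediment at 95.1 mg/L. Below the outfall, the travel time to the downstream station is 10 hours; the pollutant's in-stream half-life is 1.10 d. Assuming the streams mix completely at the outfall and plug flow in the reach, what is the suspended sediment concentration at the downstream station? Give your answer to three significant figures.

15.2 mg/L

After mixing, C = (7600·13.00 + 680.0·95.10) / 8280 = 163500/8280 = 19.74 mg/L.
Half-life 1.10 d → k = ln 2 / 1.10 = 0.6301 d⁻¹.
Applying C = C₀e^(−kt): 19.74 × 0.7691 = 15.18 mg/L.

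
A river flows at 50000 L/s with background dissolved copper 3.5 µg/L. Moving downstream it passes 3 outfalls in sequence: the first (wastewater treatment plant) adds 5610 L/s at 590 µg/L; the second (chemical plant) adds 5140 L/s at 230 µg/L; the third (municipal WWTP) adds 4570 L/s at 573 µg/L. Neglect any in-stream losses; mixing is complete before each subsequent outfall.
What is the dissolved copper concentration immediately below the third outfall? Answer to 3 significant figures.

After outfall 1: Q = 50000 + 5610 = 55610 L/s; C = (50000·3.500 + 5610·590.0)/55610 = 62.67 µg/L.
After outfall 2: Q = 55610 + 5140 = 60750 L/s; C = (55610·62.67 + 5140·230.0)/60750 = 76.82 µg/L.
After outfall 3: Q = 60750 + 4570 = 65320 L/s; C = (60750·76.82 + 4570·573.0)/65320 = 111.5 µg/L.

112 µg/L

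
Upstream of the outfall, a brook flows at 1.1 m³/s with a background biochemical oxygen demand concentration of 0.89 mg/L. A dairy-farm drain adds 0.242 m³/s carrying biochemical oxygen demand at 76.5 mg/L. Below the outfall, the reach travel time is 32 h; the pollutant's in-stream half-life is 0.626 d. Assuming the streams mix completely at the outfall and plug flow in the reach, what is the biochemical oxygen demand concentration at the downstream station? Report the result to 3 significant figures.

3.32 mg/L

Conservation of mass: C = (1.100·0.8900 + 0.2420·76.50) / 1.342 = 19.49/1.342 = 14.52 mg/L.
Half-life 0.626 d → k = ln 2 / 0.626 = 1.107 d⁻¹.
First-order decay: C = 14.52·exp(−k·t) = 14.52·0.2285 = 3.318 mg/L.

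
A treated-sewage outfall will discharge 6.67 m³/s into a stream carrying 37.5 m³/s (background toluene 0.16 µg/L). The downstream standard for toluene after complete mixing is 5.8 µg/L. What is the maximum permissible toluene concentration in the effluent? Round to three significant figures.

37.5 µg/L

At the limit, (Qr·Cr + Qe·Cₑ)/(Qr + Qe) = 5.8:
Cₑ = (44.17·5.8 − 37.50·0.1600) / 6.670 = 37.51 µg/L.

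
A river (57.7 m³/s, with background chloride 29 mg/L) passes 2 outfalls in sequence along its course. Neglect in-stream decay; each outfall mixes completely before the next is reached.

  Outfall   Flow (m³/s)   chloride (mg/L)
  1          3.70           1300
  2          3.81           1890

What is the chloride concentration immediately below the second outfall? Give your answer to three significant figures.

210 mg/L

Below outfall 1: Q → 61.40 m³/s, C = (57.70·29.00 + 3.700·1300)/61.40 = 105.6 mg/L.
Below outfall 2: Q → 65.21 m³/s, C = (61.40·105.6 + 3.810·1890)/65.21 = 209.8 mg/L.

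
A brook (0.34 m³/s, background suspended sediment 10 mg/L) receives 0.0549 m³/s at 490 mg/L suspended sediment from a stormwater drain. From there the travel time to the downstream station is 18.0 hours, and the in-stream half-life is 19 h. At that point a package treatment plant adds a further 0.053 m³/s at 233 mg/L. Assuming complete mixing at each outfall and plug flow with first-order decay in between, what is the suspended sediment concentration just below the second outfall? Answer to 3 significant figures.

62.7 mg/L

Mixed concentration C = ΣQC/ΣQ = (0.3400·10.00 + 0.05490·490.0) / 0.3949 = 30.30/0.3949 = 76.73 mg/L; combined flow 0.3949 m³/s.
Half-life 19 h → k = ln 2 / 19 = 0.03648 h⁻¹ = 0.8756 d⁻¹.
Decay over the reach: 76.73·exp(−kt) = 76.73·0.5186 = 39.79 mg/L.
At the second outfall, C = (0.3949·39.79 + 0.05300·233.0) / (0.3949 + 0.05300) = 62.65 mg/L.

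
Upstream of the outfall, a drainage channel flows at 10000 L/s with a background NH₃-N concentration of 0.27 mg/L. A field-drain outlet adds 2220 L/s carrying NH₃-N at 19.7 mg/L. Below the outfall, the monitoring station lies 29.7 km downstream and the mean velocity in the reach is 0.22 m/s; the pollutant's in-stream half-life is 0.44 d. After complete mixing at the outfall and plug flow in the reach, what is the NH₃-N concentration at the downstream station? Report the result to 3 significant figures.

0.324 mg/L

Mass balance: C = (10000·0.2700 + 2220·19.70) / 12220 = 46430/12220 = 3.800 mg/L.
Travel time t = 29.7·1000 / 0.22 = 135000 s = 37.50 h.
Half-life 0.44 d → k = ln 2 / 0.44 = 1.575 d⁻¹.
Decay over the reach: 3.800·exp(−kt) = 3.800·0.08531 = 0.3242 mg/L.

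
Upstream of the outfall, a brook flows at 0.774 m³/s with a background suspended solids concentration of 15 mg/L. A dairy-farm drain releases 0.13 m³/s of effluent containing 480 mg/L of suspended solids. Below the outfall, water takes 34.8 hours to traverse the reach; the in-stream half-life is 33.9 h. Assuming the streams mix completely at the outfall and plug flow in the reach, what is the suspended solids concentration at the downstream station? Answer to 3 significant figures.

40.2 mg/L

Flow-weighted average: C = (0.7740·15.00 + 0.1300·480.0) / 0.9040 = 74.01/0.9040 = 81.87 mg/L.
Half-life 33.9 h → k = ln 2 / 33.9 = 0.02045 h⁻¹ = 0.4907 d⁻¹.
Applying C = C₀e^(−kt): 81.87 × 0.4909 = 40.19 mg/L.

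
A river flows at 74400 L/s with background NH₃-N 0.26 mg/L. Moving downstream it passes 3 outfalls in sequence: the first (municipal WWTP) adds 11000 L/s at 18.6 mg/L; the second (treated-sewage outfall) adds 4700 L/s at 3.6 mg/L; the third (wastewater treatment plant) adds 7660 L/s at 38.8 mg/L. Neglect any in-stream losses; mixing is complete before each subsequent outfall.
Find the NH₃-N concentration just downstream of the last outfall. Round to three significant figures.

5.50 mg/L

Outfall 1: combined Q = 85400 L/s; C = (74400·0.2600 + 11000·18.60)/85400 = 2.622 mg/L.
Outfall 2: combined Q = 90100 L/s; C = (85400·2.622 + 4700·3.600)/90100 = 2.673 mg/L.
Outfall 3: combined Q = 97760 L/s; C = (90100·2.673 + 7660·38.80)/97760 = 5.504 mg/L.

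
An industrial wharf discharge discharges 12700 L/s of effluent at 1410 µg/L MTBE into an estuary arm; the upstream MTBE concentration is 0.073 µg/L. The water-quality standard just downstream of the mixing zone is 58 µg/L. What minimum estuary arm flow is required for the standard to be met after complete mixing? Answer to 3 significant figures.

Set C_mix = 58: (Q·0.07300 + 12700·1410) / (Q + 12700) = 58
→ Q = 12700·(1410 − 58)/(58 − 0.07300) = 296400 L/s.

296000 L/s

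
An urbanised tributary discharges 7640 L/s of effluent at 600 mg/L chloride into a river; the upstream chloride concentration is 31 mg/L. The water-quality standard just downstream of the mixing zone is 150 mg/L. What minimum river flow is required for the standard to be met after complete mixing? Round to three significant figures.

28900 L/s

Set C_mix = 150: (Q·31.00 + 7640·600.0) / (Q + 7640) = 150
→ Q = 7640·(600.0 − 150)/(150 − 31.00) = 28890 L/s.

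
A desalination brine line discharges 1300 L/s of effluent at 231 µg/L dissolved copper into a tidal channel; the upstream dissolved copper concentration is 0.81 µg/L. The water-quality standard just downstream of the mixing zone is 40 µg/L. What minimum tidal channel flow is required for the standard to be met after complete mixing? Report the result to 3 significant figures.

Set C_mix = 40: (Q·0.8100 + 1300·231.0) / (Q + 1300) = 40
→ Q = 1300·(231.0 − 40)/(40 − 0.8100) = 6336 L/s.

6340 L/s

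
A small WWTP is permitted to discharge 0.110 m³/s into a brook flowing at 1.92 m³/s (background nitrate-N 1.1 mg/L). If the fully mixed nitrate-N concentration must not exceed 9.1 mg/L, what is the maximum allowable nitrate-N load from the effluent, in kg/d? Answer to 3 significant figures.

Mass balance at the limit: 1.920·1.100 + 0.1100·Cₑ = 2.030·9.1 → Cₑ = 148.7 mg/L.
Load = 0.1100 m³/s × 148.7 g/m³ × 86 400 s/d = 1414 kg/d.

1410 kg/d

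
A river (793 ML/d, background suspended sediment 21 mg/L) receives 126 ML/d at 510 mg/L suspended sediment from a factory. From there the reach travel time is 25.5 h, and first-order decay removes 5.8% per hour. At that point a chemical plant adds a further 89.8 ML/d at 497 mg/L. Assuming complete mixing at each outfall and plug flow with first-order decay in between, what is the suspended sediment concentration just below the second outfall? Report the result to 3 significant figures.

61.7 mg/L

Conservation of mass: C = (793.0·21.00 + 126.0·510.0) / 919.0 = 80910/919.0 = 88.04 mg/L; combined flow 919.0 ML/d.
5.8%/h lost → k = −ln(1 − 0.058) = 0.05975 h⁻¹.
Decay over the reach: 88.04·exp(−kt) = 88.04·0.2179 = 19.19 mg/L.
Second outfall: C = (919.0·19.19 + 89.80·497.0)/1009 = 61.72 mg/L.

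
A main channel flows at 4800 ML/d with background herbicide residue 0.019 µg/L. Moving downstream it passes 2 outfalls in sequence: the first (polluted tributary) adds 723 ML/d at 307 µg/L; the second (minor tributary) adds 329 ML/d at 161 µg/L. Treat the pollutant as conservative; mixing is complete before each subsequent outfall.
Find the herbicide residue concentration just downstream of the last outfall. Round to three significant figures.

After outfall 1: Q = 4800 + 723.0 = 5523 ML/d; C = (4800·0.01900 + 723.0·307.0)/5523 = 40.20 µg/L.
After outfall 2: Q = 5523 + 329.0 = 5852 ML/d; C = (5523·40.20 + 329.0·161.0)/5852 = 47.00 µg/L.

47.0 µg/L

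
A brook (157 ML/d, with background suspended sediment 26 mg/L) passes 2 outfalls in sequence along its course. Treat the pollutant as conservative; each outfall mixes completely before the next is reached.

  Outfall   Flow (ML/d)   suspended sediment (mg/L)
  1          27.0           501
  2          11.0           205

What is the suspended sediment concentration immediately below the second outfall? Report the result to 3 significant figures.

After outfall 1: Q = 157.0 + 27.00 = 184.0 ML/d; C = (157.0·26.00 + 27.00·501.0)/184.0 = 95.70 mg/L.
After outfall 2: Q = 184.0 + 11.00 = 195.0 ML/d; C = (184.0·95.70 + 11.00·205.0)/195.0 = 101.9 mg/L.

102 mg/L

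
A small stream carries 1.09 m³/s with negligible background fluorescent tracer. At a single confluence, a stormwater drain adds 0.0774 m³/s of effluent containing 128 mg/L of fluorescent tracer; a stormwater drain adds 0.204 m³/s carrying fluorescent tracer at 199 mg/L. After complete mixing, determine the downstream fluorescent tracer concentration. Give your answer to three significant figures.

Mass balance: C = (1.090·0 + 0.07740·128.0 + 0.2040·199.0) / 1.371 = 50.50/1.371 = 36.83 mg/L.

36.8 mg/L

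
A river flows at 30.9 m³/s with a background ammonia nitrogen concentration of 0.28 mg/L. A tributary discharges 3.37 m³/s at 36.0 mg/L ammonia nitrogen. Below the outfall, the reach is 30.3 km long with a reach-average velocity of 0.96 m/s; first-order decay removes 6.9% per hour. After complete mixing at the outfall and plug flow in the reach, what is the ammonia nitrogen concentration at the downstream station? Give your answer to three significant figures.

2.03 mg/L

Mixed concentration C = ΣQC/ΣQ = (30.90·0.2800 + 3.370·36.00) / 34.27 = 130.0/34.27 = 3.793 mg/L.
Travel time t = 30.3·1000 / 0.96 = 31560 s = 8.767 h.
6.9%/h lost → k = −ln(1 − 0.069) = 0.07150 h⁻¹.
Applying C = C₀e^(−kt): 3.793 × 0.5343 = 2.026 mg/L.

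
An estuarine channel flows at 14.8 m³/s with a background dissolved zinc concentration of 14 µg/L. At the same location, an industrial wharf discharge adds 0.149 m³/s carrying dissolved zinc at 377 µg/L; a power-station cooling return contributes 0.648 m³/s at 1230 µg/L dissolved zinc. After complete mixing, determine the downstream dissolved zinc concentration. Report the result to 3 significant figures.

Conservation of mass: C = (14.80·14.00 + 0.1490·377.0 + 0.6480·1230) / 15.60 = 1060/15.60 = 67.99 µg/L.

68.0 µg/L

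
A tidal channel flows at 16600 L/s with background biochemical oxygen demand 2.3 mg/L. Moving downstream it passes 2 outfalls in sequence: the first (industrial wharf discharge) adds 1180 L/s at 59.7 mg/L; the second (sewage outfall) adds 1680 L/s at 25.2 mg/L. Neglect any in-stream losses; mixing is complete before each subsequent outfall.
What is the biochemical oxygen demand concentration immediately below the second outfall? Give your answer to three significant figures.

7.76 mg/L

Below outfall 1: Q → 17780 L/s, C = (16600·2.300 + 1180·59.70)/17780 = 6.109 mg/L.
Below outfall 2: Q → 19460 L/s, C = (17780·6.109 + 1680·25.20)/19460 = 7.758 mg/L.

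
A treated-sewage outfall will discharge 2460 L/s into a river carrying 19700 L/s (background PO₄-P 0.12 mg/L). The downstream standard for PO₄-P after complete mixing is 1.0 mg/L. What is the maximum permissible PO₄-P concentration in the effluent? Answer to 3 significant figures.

8.05 mg/L

At the limit, (Qr·Cr + Qe·Cₑ)/(Qr + Qe) = 1.0:
Cₑ = (22160·1.0 − 19700·0.1200) / 2460 = 8.047 mg/L.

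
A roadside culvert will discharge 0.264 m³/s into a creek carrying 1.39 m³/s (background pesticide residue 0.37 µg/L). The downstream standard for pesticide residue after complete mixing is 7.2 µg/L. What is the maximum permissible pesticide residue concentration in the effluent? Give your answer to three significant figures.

43.2 µg/L

At the limit, (Qr·Cr + Qe·Cₑ)/(Qr + Qe) = 7.2:
Cₑ = (1.654·7.2 − 1.390·0.3700) / 0.2640 = 43.16 µg/L.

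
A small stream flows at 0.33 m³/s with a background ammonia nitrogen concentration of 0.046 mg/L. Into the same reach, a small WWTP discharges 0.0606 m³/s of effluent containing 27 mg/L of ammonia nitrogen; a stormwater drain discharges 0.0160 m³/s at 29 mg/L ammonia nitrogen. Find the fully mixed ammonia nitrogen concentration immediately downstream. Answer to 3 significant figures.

5.20 mg/L

Conservation of mass: C = (0.3300·0.04600 + 0.06060·27.00 + 0.01600·29.00) / 0.4066 = 2.115/0.4066 = 5.203 mg/L.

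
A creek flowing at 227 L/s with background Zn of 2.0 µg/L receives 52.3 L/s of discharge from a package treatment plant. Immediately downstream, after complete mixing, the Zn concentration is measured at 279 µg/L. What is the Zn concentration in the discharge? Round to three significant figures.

Mass balance: 227.0·2.000 + 52.30·Cₑ = 279.3·279.0
→ Cₑ = (279.3·279.0 − 227.0·2.000) / 52.30 = 1481 µg/L.

1480 µg/L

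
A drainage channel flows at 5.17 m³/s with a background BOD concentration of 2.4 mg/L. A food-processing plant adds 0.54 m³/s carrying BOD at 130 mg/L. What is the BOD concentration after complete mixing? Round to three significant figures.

14.5 mg/L

Mixed concentration C = ΣQC/ΣQ = (5.170·2.400 + 0.5400·130.0) / 5.710 = 82.61/5.710 = 14.47 mg/L.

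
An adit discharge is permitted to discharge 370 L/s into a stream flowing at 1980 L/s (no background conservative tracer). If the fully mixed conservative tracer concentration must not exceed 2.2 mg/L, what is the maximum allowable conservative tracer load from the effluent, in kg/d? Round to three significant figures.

Mass balance at the limit: 1980·0 + 370.0·Cₑ = 2350·2.2 → Cₑ = 13.97 mg/L.
370.0 L/s = 0.3700 m³/s. Load = 0.3700 m³/s × 13.97 g/m³ × 86 400 s/d = 446.7 kg/d.

447 kg/d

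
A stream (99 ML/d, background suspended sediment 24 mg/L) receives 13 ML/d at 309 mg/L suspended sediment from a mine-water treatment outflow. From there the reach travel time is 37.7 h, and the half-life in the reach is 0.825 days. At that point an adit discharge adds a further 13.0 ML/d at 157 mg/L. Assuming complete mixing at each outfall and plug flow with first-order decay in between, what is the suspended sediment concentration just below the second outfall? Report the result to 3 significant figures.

30.0 mg/L

Mixed concentration C = ΣQC/ΣQ = (99.00·24.00 + 13.00·309.0) / 112.0 = 6393/112.0 = 57.08 mg/L; combined flow 112.0 ML/d.
Half-life 0.825 d → k = ln 2 / 0.825 = 0.8402 d⁻¹.
After decay, C = 57.08 × e^(−kt) = 57.08 × 0.2672 = 15.25 mg/L.
Second outfall: C = (112.0·15.25 + 13.00·157.0)/125.0 = 29.99 mg/L.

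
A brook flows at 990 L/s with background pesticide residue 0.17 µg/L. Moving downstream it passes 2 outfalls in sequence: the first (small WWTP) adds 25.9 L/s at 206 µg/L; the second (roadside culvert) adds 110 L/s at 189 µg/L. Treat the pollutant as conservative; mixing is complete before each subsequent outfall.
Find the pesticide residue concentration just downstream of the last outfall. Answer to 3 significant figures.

23.4 µg/L

Below outfall 1: Q → 1016 L/s, C = (990.0·0.1700 + 25.90·206.0)/1016 = 5.418 µg/L.
Below outfall 2: Q → 1126 L/s, C = (1016·5.418 + 110.0·189.0)/1126 = 23.35 µg/L.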